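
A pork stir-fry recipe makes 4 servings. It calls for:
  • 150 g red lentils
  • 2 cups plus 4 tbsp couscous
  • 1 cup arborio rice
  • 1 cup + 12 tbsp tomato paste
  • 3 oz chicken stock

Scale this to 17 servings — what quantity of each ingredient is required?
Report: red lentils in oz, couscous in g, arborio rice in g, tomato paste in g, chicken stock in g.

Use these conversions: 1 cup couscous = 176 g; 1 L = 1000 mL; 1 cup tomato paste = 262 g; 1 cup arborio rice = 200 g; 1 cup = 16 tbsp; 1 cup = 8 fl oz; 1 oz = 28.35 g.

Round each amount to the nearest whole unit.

Scaling factor: 17/4 = 4.25.
red lentils: 150 g × 17/4 ÷ 28.35 g/oz ≈ 22 oz
couscous: (2 cup + 4 tbsp = 2.25 cup) × 17/4 × 176 g/cup = 1683 g
arborio rice: 1 cup × 17/4 × 200 g/cup = 850 g
tomato paste: (1 cup + 12 tbsp = 1.75 cup) × 17/4 × 262 g/cup ≈ 1949 g
chicken stock: 3 oz × 17/4 × 28.35 g/oz ≈ 361 g

red lentils: 22 oz; couscous: 1683 g; arborio rice: 850 g; tomato paste: 1949 g; chicken stock: 361 g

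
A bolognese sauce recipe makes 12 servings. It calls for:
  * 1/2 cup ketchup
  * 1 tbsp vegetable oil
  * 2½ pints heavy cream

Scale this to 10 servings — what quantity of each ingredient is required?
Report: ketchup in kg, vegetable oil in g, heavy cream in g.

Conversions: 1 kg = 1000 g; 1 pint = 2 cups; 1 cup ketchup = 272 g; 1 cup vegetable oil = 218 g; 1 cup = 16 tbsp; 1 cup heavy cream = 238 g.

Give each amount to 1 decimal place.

Scaling factor: 10/12 = 5/6.
ketchup: 0.5 cup × 5/6 × 272 g/cup ÷ 1000 g/kg ≈ 0.1 kg
vegetable oil: 1 tbsp × 5/6 ÷ 16 tbsp/cup × 218 g/cup ≈ 11.4 g
heavy cream: 2.5 pint × 5/6 × 2 cup/pint × 238 g/cup ≈ 991.7 g

ketchup: 0.1 kg; vegetable oil: 11.4 g; heavy cream: 991.7 g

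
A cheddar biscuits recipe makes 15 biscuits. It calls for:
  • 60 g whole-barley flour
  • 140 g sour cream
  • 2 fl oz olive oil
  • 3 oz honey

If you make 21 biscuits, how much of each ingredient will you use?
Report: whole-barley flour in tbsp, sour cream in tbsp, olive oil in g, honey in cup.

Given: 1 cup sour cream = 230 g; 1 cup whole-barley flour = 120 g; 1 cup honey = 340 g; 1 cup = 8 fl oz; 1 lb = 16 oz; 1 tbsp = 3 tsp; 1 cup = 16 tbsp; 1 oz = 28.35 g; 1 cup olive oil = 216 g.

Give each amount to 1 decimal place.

Scaling factor: 21/15 = 7/5 = 1.4.
whole-barley flour: 60 g × 7/5 ÷ 120 g/cup × 16 tbsp/cup = 11.2 tbsp
sour cream: 140 g × 7/5 ÷ 230 g/cup × 16 tbsp/cup ≈ 13.6 tbsp
olive oil: 2 fl oz × 7/5 ÷ 8 fl oz/cup × 216 g/cup = 75.6 g
honey: 3 oz × 7/5 × 28.35 g/oz ÷ 340 g/cup ≈ 0.4 cup

whole-barley flour: 11.2 tbsp; sour cream: 13.6 tbsp; olive oil: 75.6 g; honey: 0.4 cup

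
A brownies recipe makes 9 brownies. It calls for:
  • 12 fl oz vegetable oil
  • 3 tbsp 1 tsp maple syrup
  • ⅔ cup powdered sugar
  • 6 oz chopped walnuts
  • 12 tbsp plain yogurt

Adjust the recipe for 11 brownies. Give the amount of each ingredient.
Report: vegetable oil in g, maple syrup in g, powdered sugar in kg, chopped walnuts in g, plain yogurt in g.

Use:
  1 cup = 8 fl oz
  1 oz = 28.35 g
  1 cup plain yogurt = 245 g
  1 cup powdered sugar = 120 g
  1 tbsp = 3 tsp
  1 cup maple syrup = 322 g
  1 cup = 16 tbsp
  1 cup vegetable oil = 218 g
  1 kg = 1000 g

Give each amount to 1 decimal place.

Scaling factor: 11/9.
vegetable oil: 12 fl oz × 11/9 ÷ 8 fl oz/cup × 218 g/cup ≈ 399.7 g
maple syrup: (3 tbsp + 1 tsp = 10/3 tbsp) × 11/9 ÷ 16 tbsp/cup × 322 g/cup ≈ 82.0 g
powdered sugar: 2/3 cup × 11/9 × 120 g/cup ÷ 1000 g/kg ≈ 0.1 kg
chopped walnuts: 6 oz × 11/9 × 28.35 g/oz = 207.9 g
plain yogurt: 12 tbsp × 11/9 ÷ 16 tbsp/cup × 245 g/cup ≈ 224.6 g

vegetable oil: 399.7 g; maple syrup: 82.0 g; powdered sugar: 0.1 kg; chopped walnuts: 207.9 g; plain yogurt: 224.6 g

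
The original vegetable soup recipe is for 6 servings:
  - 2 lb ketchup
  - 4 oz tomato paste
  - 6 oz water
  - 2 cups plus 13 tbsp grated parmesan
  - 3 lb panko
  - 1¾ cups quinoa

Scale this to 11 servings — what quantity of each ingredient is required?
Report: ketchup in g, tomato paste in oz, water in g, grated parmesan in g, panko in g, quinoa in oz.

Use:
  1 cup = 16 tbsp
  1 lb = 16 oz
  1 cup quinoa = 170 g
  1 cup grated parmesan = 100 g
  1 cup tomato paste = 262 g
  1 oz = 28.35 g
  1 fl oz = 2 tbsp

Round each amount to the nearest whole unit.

Scaling factor: 11/6.
ketchup: 2 lb × 11/6 × 16 oz/lb × 28.35 g/oz ≈ 1663 g
tomato paste: 4 oz × 11/6 ≈ 7 oz
water: 6 oz × 11/6 × 28.35 g/oz ≈ 312 g
grated parmesan: (2 cup + 13 tbsp = 2.8125 cup) × 11/6 × 100 g/cup ≈ 516 g
panko: 3 lb × 11/6 × 16 oz/lb × 28.35 g/oz ≈ 2495 g
quinoa: 1.75 cup × 11/6 × 170 g/cup ÷ 28.35 g/oz ≈ 19 oz

ketchup: 1663 g; tomato paste: 7 oz; water: 312 g; grated parmesan: 516 g; panko: 2495 g; quinoa: 19 oz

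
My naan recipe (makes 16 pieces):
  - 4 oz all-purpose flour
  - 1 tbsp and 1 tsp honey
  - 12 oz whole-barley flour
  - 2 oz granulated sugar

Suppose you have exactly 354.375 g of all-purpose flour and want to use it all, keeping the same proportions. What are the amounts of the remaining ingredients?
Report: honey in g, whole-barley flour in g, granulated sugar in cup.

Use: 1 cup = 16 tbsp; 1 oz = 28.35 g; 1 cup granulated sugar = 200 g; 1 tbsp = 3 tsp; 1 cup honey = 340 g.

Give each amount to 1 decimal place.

honey: 88.5 g; whole-barley flour: 1063.1 g; granulated sugar: 0.9 cup

The original recipe has 113.4 g of all-purpose flour, so the scaling factor is 354.375 ÷ 113.4 = 25/8 = 3.125.
honey: (1 tbsp + 1 tsp = 4/3 tbsp) × 25/8 ÷ 16 tbsp/cup × 340 g/cup ≈ 88.5 g
whole-barley flour: 12 oz × 25/8 × 28.35 g/oz ≈ 1063.1 g
granulated sugar: 2 oz × 25/8 × 28.35 g/oz ÷ 200 g/cup ≈ 0.9 cup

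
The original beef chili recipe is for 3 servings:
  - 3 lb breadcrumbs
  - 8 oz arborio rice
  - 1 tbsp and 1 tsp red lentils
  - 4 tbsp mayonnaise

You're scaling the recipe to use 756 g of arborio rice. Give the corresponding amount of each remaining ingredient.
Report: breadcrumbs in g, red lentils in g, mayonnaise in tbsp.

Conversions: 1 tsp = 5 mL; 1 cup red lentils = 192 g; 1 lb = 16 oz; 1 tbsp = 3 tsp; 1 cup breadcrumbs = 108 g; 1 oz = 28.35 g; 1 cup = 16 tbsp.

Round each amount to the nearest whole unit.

breadcrumbs: 4536 g; red lentils: 53 g; mayonnaise: 13 tbsp

The original recipe has 226.8 g of arborio rice, so the scaling factor is 756 ÷ 226.8 = 10/3.
breadcrumbs: 3 lb × 10/3 × 16 oz/lb × 28.35 g/oz = 4536 g
red lentils: (1 tbsp + 1 tsp = 4/3 tbsp) × 10/3 ÷ 16 tbsp/cup × 192 g/cup ≈ 53 g
mayonnaise: 4 tbsp × 10/3 ≈ 13 tbsp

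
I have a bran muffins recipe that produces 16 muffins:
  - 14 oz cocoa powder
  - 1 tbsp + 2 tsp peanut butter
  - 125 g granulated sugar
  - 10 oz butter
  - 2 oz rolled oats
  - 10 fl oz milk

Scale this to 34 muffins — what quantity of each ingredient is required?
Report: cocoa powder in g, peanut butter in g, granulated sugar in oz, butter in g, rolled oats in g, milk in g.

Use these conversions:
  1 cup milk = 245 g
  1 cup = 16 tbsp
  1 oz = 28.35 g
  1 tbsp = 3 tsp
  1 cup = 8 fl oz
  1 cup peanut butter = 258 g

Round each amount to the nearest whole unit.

Scaling factor: 34/16 = 17/8 = 2.125.
cocoa powder: 14 oz × 17/8 × 28.35 g/oz ≈ 843 g
peanut butter: (1 tbsp + 2 tsp = 5/3 tbsp) × 17/8 ÷ 16 tbsp/cup × 258 g/cup ≈ 57 g
granulated sugar: 125 g × 17/8 ÷ 28.35 g/oz ≈ 9 oz
butter: 10 oz × 17/8 × 28.35 g/oz ≈ 602 g
rolled oats: 2 oz × 17/8 × 28.35 g/oz ≈ 120 g
milk: 10 fl oz × 17/8 ÷ 8 fl oz/cup × 245 g/cup ≈ 651 g

cocoa powder: 843 g; peanut butter: 57 g; granulated sugar: 9 oz; butter: 602 g; rolled oats: 120 g; milk: 651 g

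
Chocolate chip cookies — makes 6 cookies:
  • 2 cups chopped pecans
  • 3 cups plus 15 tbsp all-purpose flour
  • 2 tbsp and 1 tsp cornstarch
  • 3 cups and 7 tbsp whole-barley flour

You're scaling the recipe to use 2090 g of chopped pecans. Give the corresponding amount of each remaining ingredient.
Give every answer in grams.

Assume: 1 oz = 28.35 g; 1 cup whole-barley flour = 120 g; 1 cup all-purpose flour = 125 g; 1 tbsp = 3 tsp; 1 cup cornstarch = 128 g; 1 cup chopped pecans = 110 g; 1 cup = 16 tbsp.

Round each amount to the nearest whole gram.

The original recipe has 220 g of chopped pecans, so the scaling factor is 2090 ÷ 220 = 19/2 = 9.5.
all-purpose flour: (3 cup + 15 tbsp = 3.9375 cup) × 19/2 × 125 g/cup ≈ 4676 g
cornstarch: (2 tbsp + 1 tsp = 7/3 tbsp) × 19/2 ÷ 16 tbsp/cup × 128 g/cup ≈ 177 g
whole-barley flour: (3 cup + 7 tbsp = 3.4375 cup) × 19/2 × 120 g/cup ≈ 3919 g

all-purpose flour: 4676 g; cornstarch: 177 g; whole-barley flour: 3919 g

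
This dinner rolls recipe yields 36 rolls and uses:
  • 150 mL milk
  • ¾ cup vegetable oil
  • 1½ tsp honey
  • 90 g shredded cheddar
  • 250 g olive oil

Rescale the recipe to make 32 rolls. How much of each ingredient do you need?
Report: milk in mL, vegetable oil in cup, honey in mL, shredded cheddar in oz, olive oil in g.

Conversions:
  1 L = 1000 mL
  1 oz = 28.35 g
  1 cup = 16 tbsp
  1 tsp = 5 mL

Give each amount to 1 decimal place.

Scaling factor: 32/36 = 8/9.
milk: 150 mL × 8/9 ≈ 133.3 mL
vegetable oil: 0.75 cup × 8/9 ≈ 0.7 cup
honey: 1.5 tsp × 8/9 × 5 mL/tsp ≈ 6.7 mL
shredded cheddar: 90 g × 8/9 ÷ 28.35 g/oz ≈ 2.8 oz
olive oil: 250 g × 8/9 ≈ 222.2 g

milk: 133.3 mL; vegetable oil: 0.7 cup; honey: 6.7 mL; shredded cheddar: 2.8 oz; olive oil: 222.2 g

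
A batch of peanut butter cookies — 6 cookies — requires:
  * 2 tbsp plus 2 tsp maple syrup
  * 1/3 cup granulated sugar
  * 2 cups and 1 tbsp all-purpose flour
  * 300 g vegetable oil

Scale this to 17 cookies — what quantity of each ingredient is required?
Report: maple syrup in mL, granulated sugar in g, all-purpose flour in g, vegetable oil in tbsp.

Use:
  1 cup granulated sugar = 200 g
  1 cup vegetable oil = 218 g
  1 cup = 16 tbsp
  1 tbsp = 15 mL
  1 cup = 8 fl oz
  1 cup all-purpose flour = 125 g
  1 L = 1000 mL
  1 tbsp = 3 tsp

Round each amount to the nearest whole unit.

maple syrup: 113 mL; granulated sugar: 189 g; all-purpose flour: 730 g; vegetable oil: 62 tbsp

Scaling factor: 17/6.
maple syrup: (2 tbsp + 2 tsp = 8/3 tbsp) × 17/6 × 15 mL/tbsp ≈ 113 mL
granulated sugar: 1/3 cup × 17/6 × 200 g/cup ≈ 189 g
all-purpose flour: (2 cup + 1 tbsp = 2.0625 cup) × 17/6 × 125 g/cup ≈ 730 g
vegetable oil: 300 g × 17/6 ÷ 218 g/cup × 16 tbsp/cup ≈ 62 tbsp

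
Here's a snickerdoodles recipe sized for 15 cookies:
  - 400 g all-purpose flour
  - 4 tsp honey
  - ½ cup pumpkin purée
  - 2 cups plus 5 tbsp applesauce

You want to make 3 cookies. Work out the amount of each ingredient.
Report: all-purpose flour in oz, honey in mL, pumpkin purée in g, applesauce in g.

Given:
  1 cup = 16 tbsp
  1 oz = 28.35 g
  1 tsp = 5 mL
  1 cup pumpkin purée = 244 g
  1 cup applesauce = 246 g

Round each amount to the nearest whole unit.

all-purpose flour: 3 oz; honey: 4 mL; pumpkin purée: 24 g; applesauce: 114 g

Scaling factor: 3/15 = 1/5 = 0.2.
all-purpose flour: 400 g × 1/5 ÷ 28.35 g/oz ≈ 3 oz
honey: 4 tsp × 1/5 × 5 mL/tsp = 4 mL
pumpkin purée: 0.5 cup × 1/5 × 244 g/cup ≈ 24 g
applesauce: (2 cup + 5 tbsp = 2.3125 cup) × 1/5 × 246 g/cup ≈ 114 g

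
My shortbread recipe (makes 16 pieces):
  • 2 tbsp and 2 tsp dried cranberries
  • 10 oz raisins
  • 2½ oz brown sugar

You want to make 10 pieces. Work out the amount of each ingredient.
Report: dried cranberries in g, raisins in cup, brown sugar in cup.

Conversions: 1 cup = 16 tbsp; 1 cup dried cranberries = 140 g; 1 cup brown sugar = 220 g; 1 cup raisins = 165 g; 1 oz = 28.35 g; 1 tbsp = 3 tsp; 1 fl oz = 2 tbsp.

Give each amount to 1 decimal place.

Scaling factor: 10/16 = 5/8 = 0.625.
dried cranberries: (2 tbsp + 2 tsp = 8/3 tbsp) × 5/8 ÷ 16 tbsp/cup × 140 g/cup ≈ 14.6 g
raisins: 10 oz × 5/8 × 28.35 g/oz ÷ 165 g/cup ≈ 1.1 cup
brown sugar: 2.5 oz × 5/8 × 28.35 g/oz ÷ 220 g/cup ≈ 0.2 cup

dried cranberries: 14.6 g; raisins: 1.1 cup; brown sugar: 0.2 cup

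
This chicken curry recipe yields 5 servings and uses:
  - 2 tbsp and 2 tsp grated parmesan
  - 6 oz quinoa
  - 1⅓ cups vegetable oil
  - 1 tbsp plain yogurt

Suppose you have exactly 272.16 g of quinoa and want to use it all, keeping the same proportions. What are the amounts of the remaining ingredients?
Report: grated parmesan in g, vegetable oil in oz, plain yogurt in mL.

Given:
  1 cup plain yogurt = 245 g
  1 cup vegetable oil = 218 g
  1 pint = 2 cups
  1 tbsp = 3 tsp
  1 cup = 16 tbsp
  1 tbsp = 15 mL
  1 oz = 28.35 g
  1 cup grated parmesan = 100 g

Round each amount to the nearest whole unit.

The original recipe has 170.1 g of quinoa, so the scaling factor is 272.16 ÷ 170.1 = 8/5 = 1.6.
grated parmesan: (2 tbsp + 2 tsp = 8/3 tbsp) × 8/5 ÷ 16 tbsp/cup × 100 g/cup ≈ 27 g
vegetable oil: 4/3 cup × 8/5 × 218 g/cup ÷ 28.35 g/oz ≈ 16 oz
plain yogurt: 1 tbsp × 8/5 × 15 mL/tbsp = 24 mL

grated parmesan: 27 g; vegetable oil: 16 oz; plain yogurt: 24 mL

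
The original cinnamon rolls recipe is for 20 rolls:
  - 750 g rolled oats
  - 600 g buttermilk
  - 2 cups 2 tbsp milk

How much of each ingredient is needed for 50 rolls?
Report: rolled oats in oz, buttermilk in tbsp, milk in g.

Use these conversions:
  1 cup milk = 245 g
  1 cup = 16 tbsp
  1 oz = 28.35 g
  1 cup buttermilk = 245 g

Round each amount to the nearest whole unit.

rolled oats: 66 oz; buttermilk: 98 tbsp; milk: 1302 g

Scaling factor: 50/20 = 5/2 = 2.5.
rolled oats: 750 g × 5/2 ÷ 28.35 g/oz ≈ 66 oz
buttermilk: 600 g × 5/2 ÷ 245 g/cup × 16 tbsp/cup ≈ 98 tbsp
milk: (2 cup + 2 tbsp = 2.125 cup) × 5/2 × 245 g/cup ≈ 1302 g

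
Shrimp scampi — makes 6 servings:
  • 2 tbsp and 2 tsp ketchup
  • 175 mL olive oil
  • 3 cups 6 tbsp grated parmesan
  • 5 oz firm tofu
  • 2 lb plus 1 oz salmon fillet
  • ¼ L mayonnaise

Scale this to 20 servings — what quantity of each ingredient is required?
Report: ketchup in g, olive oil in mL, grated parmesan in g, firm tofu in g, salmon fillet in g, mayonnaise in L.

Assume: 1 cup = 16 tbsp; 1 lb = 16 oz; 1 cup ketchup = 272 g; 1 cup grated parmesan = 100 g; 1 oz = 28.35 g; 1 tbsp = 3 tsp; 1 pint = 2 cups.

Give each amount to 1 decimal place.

Scaling factor: 20/6 = 10/3.
ketchup: (2 tbsp + 2 tsp = 8/3 tbsp) × 10/3 ÷ 16 tbsp/cup × 272 g/cup ≈ 151.1 g
olive oil: 175 mL × 10/3 ≈ 583.3 mL
grated parmesan: (3 cup + 6 tbsp = 3.375 cup) × 10/3 × 100 g/cup = 1125.0 g
firm tofu: 5 oz × 10/3 × 28.35 g/oz = 472.5 g
salmon fillet: (2 lb + 1 oz = 2.0625 lb) × 10/3 × 16 oz/lb × 28.35 g/oz = 3118.5 g
mayonnaise: 0.25 L × 10/3 ≈ 0.8 L

ketchup: 151.1 g; olive oil: 583.3 mL; grated parmesan: 1125.0 g; firm tofu: 472.5 g; salmon fillet: 3118.5 g; mayonnaise: 0.8 L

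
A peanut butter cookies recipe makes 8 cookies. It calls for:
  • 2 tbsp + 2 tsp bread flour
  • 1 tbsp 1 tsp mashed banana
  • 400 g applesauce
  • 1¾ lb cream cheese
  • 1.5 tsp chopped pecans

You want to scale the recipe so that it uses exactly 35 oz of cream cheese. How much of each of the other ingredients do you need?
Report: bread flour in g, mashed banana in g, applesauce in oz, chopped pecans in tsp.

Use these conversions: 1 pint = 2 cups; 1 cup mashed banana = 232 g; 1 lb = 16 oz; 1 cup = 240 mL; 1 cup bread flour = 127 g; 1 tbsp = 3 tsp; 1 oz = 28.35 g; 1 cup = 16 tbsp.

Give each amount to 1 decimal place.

The original recipe has 28 oz of cream cheese, so the scaling factor is 35 ÷ 28 = 5/4 = 1.25.
bread flour: (2 tbsp + 2 tsp = 8/3 tbsp) × 5/4 ÷ 16 tbsp/cup × 127 g/cup ≈ 26.5 g
mashed banana: (1 tbsp + 1 tsp = 4/3 tbsp) × 5/4 ÷ 16 tbsp/cup × 232 g/cup ≈ 24.2 g
applesauce: 400 g × 5/4 ÷ 28.35 g/oz ≈ 17.6 oz
chopped pecans: 1.5 tsp × 5/4 ≈ 1.9 tsp

bread flour: 26.5 g; mashed banana: 24.2 g; applesauce: 17.6 oz; chopped pecans: 1.9 tsp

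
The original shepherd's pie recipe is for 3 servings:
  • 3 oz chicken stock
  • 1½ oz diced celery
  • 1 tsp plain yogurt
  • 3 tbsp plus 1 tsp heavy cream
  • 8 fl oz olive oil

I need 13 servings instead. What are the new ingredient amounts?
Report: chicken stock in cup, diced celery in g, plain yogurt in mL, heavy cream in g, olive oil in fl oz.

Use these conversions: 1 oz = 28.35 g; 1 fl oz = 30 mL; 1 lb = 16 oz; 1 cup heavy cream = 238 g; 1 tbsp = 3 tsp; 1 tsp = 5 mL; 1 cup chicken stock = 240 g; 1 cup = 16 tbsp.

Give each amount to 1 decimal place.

chicken stock: 1.5 cup; diced celery: 184.3 g; plain yogurt: 21.7 mL; heavy cream: 214.9 g; olive oil: 34.7 fl oz

Scaling factor: 13/3.
chicken stock: 3 oz × 13/3 × 28.35 g/oz ÷ 240 g/cup ≈ 1.5 cup
diced celery: 1.5 oz × 13/3 × 28.35 g/oz ≈ 184.3 g
plain yogurt: 1 tsp × 13/3 × 5 mL/tsp ≈ 21.7 mL
heavy cream: (3 tbsp + 1 tsp = 10/3 tbsp) × 13/3 ÷ 16 tbsp/cup × 238 g/cup ≈ 214.9 g
olive oil: 8 fl oz × 13/3 ≈ 34.7 fl oz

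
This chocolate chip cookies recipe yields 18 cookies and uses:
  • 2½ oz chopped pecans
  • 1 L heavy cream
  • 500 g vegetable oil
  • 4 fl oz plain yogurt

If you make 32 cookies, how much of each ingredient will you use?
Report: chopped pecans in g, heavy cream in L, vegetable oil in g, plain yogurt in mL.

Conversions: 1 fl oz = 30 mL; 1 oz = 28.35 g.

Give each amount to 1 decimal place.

Scaling factor: 32/18 = 16/9.
chopped pecans: 2.5 oz × 16/9 × 28.35 g/oz = 126.0 g
heavy cream: 1 L × 16/9 ≈ 1.8 L
vegetable oil: 500 g × 16/9 ≈ 888.9 g
plain yogurt: 4 fl oz × 16/9 × 30 mL/fl oz ≈ 213.3 mL

chopped pecans: 126.0 g; heavy cream: 1.8 L; vegetable oil: 888.9 g; plain yogurt: 213.3 mL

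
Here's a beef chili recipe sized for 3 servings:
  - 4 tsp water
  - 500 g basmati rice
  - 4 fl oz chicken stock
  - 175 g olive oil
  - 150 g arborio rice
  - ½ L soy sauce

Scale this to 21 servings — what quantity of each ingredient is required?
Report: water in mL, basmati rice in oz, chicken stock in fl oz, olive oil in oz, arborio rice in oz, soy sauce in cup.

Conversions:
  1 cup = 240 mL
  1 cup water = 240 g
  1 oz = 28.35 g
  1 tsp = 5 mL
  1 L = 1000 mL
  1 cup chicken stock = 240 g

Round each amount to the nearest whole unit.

water: 140 mL; basmati rice: 123 oz; chicken stock: 28 fl oz; olive oil: 43 oz; arborio rice: 37 oz; soy sauce: 15 cup

Scaling factor: 21/3 = 7.
water: 4 tsp × 7 × 5 mL/tsp = 140 mL
basmati rice: 500 g × 7 ÷ 28.35 g/oz ≈ 123 oz
chicken stock: 4 fl oz × 7 = 28 fl oz
olive oil: 175 g × 7 ÷ 28.35 g/oz ≈ 43 oz
arborio rice: 150 g × 7 ÷ 28.35 g/oz ≈ 37 oz
soy sauce: 0.5 L × 7 × 1000 mL/L ÷ 240 mL/cup ≈ 15 cup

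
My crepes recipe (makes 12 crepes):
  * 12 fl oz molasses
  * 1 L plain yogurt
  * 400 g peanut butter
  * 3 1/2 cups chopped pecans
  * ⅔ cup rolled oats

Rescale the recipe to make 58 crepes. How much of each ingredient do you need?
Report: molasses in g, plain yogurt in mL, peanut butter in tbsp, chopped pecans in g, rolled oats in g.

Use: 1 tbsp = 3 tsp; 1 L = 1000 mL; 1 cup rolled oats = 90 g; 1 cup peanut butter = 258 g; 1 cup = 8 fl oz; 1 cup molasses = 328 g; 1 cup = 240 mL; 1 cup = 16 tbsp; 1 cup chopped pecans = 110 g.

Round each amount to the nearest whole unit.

Scaling factor: 58/12 = 29/6.
molasses: 12 fl oz × 29/6 ÷ 8 fl oz/cup × 328 g/cup = 2378 g
plain yogurt: 1 L × 29/6 × 1000 mL/L ≈ 4833 mL
peanut butter: 400 g × 29/6 ÷ 258 g/cup × 16 tbsp/cup ≈ 120 tbsp
chopped pecans: 3.5 cup × 29/6 × 110 g/cup ≈ 1861 g
rolled oats: 2/3 cup × 29/6 × 90 g/cup = 290 g

molasses: 2378 g; plain yogurt: 4833 mL; peanut butter: 120 tbsp; chopped pecans: 1861 g; rolled oats: 290 g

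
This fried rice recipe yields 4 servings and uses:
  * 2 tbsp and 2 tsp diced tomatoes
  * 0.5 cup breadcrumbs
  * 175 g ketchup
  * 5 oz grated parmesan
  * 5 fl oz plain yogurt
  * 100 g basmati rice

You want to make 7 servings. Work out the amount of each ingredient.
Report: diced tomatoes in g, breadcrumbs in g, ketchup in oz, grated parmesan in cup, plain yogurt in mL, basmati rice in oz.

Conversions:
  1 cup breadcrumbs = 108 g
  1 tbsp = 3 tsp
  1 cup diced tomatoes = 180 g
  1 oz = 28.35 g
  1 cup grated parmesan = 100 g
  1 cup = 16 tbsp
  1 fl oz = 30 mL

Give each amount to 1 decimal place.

Scaling factor: 7/4 = 1.75.
diced tomatoes: (2 tbsp + 2 tsp = 8/3 tbsp) × 7/4 ÷ 16 tbsp/cup × 180 g/cup = 52.5 g
breadcrumbs: 0.5 cup × 7/4 × 108 g/cup = 94.5 g
ketchup: 175 g × 7/4 ÷ 28.35 g/oz ≈ 10.8 oz
grated parmesan: 5 oz × 7/4 × 28.35 g/oz ÷ 100 g/cup ≈ 2.5 cup
plain yogurt: 5 fl oz × 7/4 × 30 mL/fl oz = 262.5 mL
basmati rice: 100 g × 7/4 ÷ 28.35 g/oz ≈ 6.2 oz

diced tomatoes: 52.5 g; breadcrumbs: 94.5 g; ketchup: 10.8 oz; grated parmesan: 2.5 cup; plain yogurt: 262.5 mL; basmati rice: 6.2 oz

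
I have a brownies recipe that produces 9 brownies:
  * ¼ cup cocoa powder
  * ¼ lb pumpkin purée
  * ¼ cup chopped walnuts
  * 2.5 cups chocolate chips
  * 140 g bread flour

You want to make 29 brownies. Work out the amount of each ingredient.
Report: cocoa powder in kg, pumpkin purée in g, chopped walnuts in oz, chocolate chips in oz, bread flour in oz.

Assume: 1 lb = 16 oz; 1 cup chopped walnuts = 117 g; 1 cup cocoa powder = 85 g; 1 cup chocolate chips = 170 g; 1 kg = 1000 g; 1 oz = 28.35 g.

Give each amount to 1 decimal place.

cocoa powder: 0.1 kg; pumpkin purée: 365.4 g; chopped walnuts: 3.3 oz; chocolate chips: 48.3 oz; bread flour: 15.9 oz

Scaling factor: 29/9.
cocoa powder: 0.25 cup × 29/9 × 85 g/cup ÷ 1000 g/kg ≈ 0.1 kg
pumpkin purée: 0.25 lb × 29/9 × 16 oz/lb × 28.35 g/oz = 365.4 g
chopped walnuts: 0.25 cup × 29/9 × 117 g/cup ÷ 28.35 g/oz ≈ 3.3 oz
chocolate chips: 2.5 cup × 29/9 × 170 g/cup ÷ 28.35 g/oz ≈ 48.3 oz
bread flour: 140 g × 29/9 ÷ 28.35 g/oz ≈ 15.9 oz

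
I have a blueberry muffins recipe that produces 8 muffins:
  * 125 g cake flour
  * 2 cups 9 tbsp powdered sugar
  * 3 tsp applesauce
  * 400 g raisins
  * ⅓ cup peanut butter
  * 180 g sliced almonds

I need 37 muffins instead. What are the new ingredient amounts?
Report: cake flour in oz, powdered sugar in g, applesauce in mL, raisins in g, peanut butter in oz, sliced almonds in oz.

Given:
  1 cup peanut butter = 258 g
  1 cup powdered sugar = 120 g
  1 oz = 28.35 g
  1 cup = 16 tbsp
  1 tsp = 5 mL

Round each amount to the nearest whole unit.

Scaling factor: 37/8 = 4.625.
cake flour: 125 g × 37/8 ÷ 28.35 g/oz ≈ 20 oz
powdered sugar: (2 cup + 9 tbsp = 2.5625 cup) × 37/8 × 120 g/cup ≈ 1422 g
applesauce: 3 tsp × 37/8 × 5 mL/tsp ≈ 69 mL
raisins: 400 g × 37/8 = 1850 g
peanut butter: 1/3 cup × 37/8 × 258 g/cup ÷ 28.35 g/oz ≈ 14 oz
sliced almonds: 180 g × 37/8 ÷ 28.35 g/oz ≈ 29 oz

cake flour: 20 oz; powdered sugar: 1422 g; applesauce: 69 mL; raisins: 1850 g; peanut butter: 14 oz; sliced almonds: 29 oz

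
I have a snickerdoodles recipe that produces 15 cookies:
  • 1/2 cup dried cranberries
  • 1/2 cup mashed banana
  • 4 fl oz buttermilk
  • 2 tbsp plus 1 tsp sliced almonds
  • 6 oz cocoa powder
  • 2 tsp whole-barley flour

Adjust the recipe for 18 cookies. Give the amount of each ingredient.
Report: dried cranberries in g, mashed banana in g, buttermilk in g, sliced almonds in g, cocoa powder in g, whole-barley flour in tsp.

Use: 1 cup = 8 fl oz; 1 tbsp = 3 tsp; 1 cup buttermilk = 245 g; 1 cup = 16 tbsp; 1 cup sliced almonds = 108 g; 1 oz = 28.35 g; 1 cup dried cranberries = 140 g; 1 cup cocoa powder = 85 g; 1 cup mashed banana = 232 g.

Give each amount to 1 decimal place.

Scaling factor: 18/15 = 6/5 = 1.2.
dried cranberries: 0.5 cup × 6/5 × 140 g/cup = 84.0 g
mashed banana: 0.5 cup × 6/5 × 232 g/cup = 139.2 g
buttermilk: 4 fl oz × 6/5 ÷ 8 fl oz/cup × 245 g/cup = 147.0 g
sliced almonds: (2 tbsp + 1 tsp = 7/3 tbsp) × 6/5 ÷ 16 tbsp/cup × 108 g/cup = 18.9 g
cocoa powder: 6 oz × 6/5 × 28.35 g/oz ≈ 204.1 g
whole-barley flour: 2 tsp × 6/5 = 2.4 tsp

dried cranberries: 84.0 g; mashed banana: 139.2 g; buttermilk: 147.0 g; sliced almonds: 18.9 g; cocoa powder: 204.1 g; whole-barley flour: 2.4 tsp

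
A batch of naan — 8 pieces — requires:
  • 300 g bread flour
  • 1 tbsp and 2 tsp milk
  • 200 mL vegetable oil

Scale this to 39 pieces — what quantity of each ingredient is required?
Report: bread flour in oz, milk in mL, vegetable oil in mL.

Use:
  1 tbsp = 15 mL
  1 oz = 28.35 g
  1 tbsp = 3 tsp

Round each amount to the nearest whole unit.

bread flour: 52 oz; milk: 122 mL; vegetable oil: 975 mL

Scaling factor: 39/8 = 4.875.
bread flour: 300 g × 39/8 ÷ 28.35 g/oz ≈ 52 oz
milk: (1 tbsp + 2 tsp = 5/3 tbsp) × 39/8 × 15 mL/tbsp ≈ 122 mL
vegetable oil: 200 mL × 39/8 = 975 mL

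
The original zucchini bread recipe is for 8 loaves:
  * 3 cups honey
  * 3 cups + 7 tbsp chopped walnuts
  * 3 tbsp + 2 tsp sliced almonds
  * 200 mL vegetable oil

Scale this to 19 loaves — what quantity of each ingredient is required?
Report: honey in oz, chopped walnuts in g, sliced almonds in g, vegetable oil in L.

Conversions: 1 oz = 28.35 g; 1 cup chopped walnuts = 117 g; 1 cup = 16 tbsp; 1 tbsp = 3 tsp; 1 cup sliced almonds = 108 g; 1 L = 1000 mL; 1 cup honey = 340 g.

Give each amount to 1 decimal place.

Scaling factor: 19/8 = 2.375.
honey: 3 cup × 19/8 × 340 g/cup ÷ 28.35 g/oz ≈ 85.4 oz
chopped walnuts: (3 cup + 7 tbsp = 3.4375 cup) × 19/8 × 117 g/cup ≈ 955.2 g
sliced almonds: (3 tbsp + 2 tsp = 11/3 tbsp) × 19/8 ÷ 16 tbsp/cup × 108 g/cup ≈ 58.8 g
vegetable oil: 200 mL × 19/8 ÷ 1000 mL/L ≈ 0.5 L

honey: 85.4 oz; chopped walnuts: 955.2 g; sliced almonds: 58.8 g; vegetable oil: 0.5 L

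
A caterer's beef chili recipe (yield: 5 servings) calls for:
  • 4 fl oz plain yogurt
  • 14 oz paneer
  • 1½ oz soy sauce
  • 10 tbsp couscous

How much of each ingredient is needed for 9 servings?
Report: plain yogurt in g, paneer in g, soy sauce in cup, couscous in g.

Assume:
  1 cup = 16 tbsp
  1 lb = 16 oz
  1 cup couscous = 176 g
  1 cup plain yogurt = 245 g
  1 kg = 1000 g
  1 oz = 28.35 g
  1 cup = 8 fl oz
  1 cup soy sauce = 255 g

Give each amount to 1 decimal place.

plain yogurt: 220.5 g; paneer: 714.4 g; soy sauce: 0.3 cup; couscous: 198.0 g

Scaling factor: 9/5 = 1.8.
plain yogurt: 4 fl oz × 9/5 ÷ 8 fl oz/cup × 245 g/cup = 220.5 g
paneer: 14 oz × 9/5 × 28.35 g/oz ≈ 714.4 g
soy sauce: 1.5 oz × 9/5 × 28.35 g/oz ÷ 255 g/cup ≈ 0.3 cup
couscous: 10 tbsp × 9/5 ÷ 16 tbsp/cup × 176 g/cup = 198.0 g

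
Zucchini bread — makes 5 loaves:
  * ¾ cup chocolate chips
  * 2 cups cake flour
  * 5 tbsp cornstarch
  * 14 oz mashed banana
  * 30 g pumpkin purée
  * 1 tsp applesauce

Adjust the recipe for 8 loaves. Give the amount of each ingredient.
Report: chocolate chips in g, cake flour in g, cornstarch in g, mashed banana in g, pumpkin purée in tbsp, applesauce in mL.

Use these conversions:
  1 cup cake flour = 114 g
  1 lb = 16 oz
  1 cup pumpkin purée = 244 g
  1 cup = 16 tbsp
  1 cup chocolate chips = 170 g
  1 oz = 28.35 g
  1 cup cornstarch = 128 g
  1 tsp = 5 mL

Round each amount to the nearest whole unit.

Scaling factor: 8/5 = 1.6.
chocolate chips: 0.75 cup × 8/5 × 170 g/cup = 204 g
cake flour: 2 cup × 8/5 × 114 g/cup ≈ 365 g
cornstarch: 5 tbsp × 8/5 ÷ 16 tbsp/cup × 128 g/cup = 64 g
mashed banana: 14 oz × 8/5 × 28.35 g/oz ≈ 635 g
pumpkin purée: 30 g × 8/5 ÷ 244 g/cup × 16 tbsp/cup ≈ 3 tbsp
applesauce: 1 tsp × 8/5 × 5 mL/tsp = 8 mL

chocolate chips: 204 g; cake flour: 365 g; cornstarch: 64 g; mashed banana: 635 g; pumpkin purée: 3 tbsp; applesauce: 8 mL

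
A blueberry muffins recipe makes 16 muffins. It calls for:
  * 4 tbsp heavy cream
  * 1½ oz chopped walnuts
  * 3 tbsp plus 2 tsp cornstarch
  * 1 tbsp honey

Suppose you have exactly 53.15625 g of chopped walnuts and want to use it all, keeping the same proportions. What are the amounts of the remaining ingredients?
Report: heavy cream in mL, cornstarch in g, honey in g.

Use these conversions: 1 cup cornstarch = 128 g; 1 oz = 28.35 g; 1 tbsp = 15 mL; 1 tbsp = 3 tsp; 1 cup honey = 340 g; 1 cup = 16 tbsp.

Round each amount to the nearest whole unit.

The original recipe has 42.525 g of chopped walnuts, so the scaling factor is 53.15625 ÷ 42.525 = 5/4 = 1.25.
heavy cream: 4 tbsp × 5/4 × 15 mL/tbsp = 75 mL
cornstarch: (3 tbsp + 2 tsp = 11/3 tbsp) × 5/4 ÷ 16 tbsp/cup × 128 g/cup ≈ 37 g
honey: 1 tbsp × 5/4 ÷ 16 tbsp/cup × 340 g/cup ≈ 27 g

heavy cream: 75 mL; cornstarch: 37 g; honey: 27 g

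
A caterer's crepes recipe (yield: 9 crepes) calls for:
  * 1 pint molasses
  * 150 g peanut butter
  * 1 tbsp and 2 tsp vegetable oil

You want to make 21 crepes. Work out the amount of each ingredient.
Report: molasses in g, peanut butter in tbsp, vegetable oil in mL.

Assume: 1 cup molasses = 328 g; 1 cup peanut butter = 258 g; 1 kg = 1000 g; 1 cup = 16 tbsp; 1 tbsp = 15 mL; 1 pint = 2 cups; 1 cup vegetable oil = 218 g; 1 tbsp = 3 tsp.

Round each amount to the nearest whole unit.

Scaling factor: 21/9 = 7/3.
molasses: 1 pint × 7/3 × 2 cup/pint × 328 g/cup ≈ 1531 g
peanut butter: 150 g × 7/3 ÷ 258 g/cup × 16 tbsp/cup ≈ 22 tbsp
vegetable oil: (1 tbsp + 2 tsp = 5/3 tbsp) × 7/3 × 15 mL/tbsp ≈ 58 mL

molasses: 1531 g; peanut butter: 22 tbsp; vegetable oil: 58 mL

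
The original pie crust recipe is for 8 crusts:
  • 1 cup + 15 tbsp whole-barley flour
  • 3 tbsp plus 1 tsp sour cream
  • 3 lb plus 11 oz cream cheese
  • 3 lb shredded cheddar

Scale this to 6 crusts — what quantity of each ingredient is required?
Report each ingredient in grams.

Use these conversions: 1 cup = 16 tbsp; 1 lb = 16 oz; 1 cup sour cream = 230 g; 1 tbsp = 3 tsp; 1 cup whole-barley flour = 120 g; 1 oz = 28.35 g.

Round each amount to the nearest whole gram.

Scaling factor: 6/8 = 3/4 = 0.75.
whole-barley flour: (1 cup + 15 tbsp = 1.9375 cup) × 3/4 × 120 g/cup ≈ 174 g
sour cream: (3 tbsp + 1 tsp = 10/3 tbsp) × 3/4 ÷ 16 tbsp/cup × 230 g/cup ≈ 36 g
cream cheese: (3 lb + 11 oz = 3.6875 lb) × 3/4 × 16 oz/lb × 28.35 g/oz ≈ 1254 g
shredded cheddar: 3 lb × 3/4 × 16 oz/lb × 28.35 g/oz ≈ 1021 g

whole-barley flour: 174 g; sour cream: 36 g; cream cheese: 1254 g; shredded cheddar: 1021 g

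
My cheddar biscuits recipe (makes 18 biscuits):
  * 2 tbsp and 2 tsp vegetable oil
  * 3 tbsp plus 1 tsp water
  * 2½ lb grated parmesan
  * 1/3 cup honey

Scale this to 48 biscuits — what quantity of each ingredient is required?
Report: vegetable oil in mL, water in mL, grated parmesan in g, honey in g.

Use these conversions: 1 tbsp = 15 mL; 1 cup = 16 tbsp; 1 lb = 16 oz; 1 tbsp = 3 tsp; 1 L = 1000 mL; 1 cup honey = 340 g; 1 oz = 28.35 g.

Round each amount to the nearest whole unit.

vegetable oil: 107 mL; water: 133 mL; grated parmesan: 3024 g; honey: 302 g

Scaling factor: 48/18 = 8/3.
vegetable oil: (2 tbsp + 2 tsp = 8/3 tbsp) × 8/3 × 15 mL/tbsp ≈ 107 mL
water: (3 tbsp + 1 tsp = 10/3 tbsp) × 8/3 × 15 mL/tbsp ≈ 133 mL
grated parmesan: 2.5 lb × 8/3 × 16 oz/lb × 28.35 g/oz = 3024 g
honey: 1/3 cup × 8/3 × 340 g/cup ≈ 302 g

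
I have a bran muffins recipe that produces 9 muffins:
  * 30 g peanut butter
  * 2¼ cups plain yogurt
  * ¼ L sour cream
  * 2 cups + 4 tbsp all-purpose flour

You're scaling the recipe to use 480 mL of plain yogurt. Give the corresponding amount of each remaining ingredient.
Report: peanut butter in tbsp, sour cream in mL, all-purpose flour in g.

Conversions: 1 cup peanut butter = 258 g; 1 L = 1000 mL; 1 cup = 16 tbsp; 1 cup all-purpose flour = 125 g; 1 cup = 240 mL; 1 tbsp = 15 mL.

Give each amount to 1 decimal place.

peanut butter: 1.7 tbsp; sour cream: 222.2 mL; all-purpose flour: 250.0 g

The original recipe has 540 mL of plain yogurt, so the scaling factor is 480 ÷ 540 = 8/9.
peanut butter: 30 g × 8/9 ÷ 258 g/cup × 16 tbsp/cup ≈ 1.7 tbsp
sour cream: 0.25 L × 8/9 × 1000 mL/L ≈ 222.2 mL
all-purpose flour: (2 cup + 4 tbsp = 2.25 cup) × 8/9 × 125 g/cup = 250.0 g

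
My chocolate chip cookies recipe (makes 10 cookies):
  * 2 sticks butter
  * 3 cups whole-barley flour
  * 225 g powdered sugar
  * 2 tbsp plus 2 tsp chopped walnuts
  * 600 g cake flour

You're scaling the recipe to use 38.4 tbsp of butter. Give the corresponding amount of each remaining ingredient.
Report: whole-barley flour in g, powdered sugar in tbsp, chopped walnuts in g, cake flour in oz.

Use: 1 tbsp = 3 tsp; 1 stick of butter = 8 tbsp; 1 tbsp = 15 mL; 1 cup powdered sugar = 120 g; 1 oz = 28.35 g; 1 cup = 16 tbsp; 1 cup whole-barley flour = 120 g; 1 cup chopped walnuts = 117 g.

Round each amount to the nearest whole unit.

whole-barley flour: 864 g; powdered sugar: 72 tbsp; chopped walnuts: 47 g; cake flour: 51 oz

The original recipe has 16 tbsp of butter, so the scaling factor is 38.4 ÷ 16 = 12/5 = 2.4.
whole-barley flour: 3 cup × 12/5 × 120 g/cup = 864 g
powdered sugar: 225 g × 12/5 ÷ 120 g/cup × 16 tbsp/cup = 72 tbsp
chopped walnuts: (2 tbsp + 2 tsp = 8/3 tbsp) × 12/5 ÷ 16 tbsp/cup × 117 g/cup ≈ 47 g
cake flour: 600 g × 12/5 ÷ 28.35 g/oz ≈ 51 oz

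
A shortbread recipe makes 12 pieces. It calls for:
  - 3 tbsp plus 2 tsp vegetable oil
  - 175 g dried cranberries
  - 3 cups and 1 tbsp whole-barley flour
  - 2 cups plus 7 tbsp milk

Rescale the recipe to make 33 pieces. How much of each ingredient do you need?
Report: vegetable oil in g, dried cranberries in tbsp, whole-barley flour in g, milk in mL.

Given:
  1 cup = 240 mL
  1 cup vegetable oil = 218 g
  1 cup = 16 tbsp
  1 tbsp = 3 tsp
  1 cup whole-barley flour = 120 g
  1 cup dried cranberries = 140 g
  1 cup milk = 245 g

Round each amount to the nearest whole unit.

vegetable oil: 137 g; dried cranberries: 55 tbsp; whole-barley flour: 1011 g; milk: 1609 mL

Scaling factor: 33/12 = 11/4 = 2.75.
vegetable oil: (3 tbsp + 2 tsp = 11/3 tbsp) × 11/4 ÷ 16 tbsp/cup × 218 g/cup ≈ 137 g
dried cranberries: 175 g × 11/4 ÷ 140 g/cup × 16 tbsp/cup = 55 tbsp
whole-barley flour: (3 cup + 1 tbsp = 3.0625 cup) × 11/4 × 120 g/cup ≈ 1011 g
milk: (2 cup + 7 tbsp = 2.4375 cup) × 11/4 × 240 mL/cup ≈ 1609 mL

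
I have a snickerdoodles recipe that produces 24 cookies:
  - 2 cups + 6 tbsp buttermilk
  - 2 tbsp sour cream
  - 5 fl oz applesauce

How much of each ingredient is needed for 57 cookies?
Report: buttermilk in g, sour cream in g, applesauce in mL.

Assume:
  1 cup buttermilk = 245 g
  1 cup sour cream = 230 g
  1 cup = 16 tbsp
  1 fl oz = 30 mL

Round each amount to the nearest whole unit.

buttermilk: 1382 g; sour cream: 68 g; applesauce: 356 mL

Scaling factor: 57/24 = 19/8 = 2.375.
buttermilk: (2 cup + 6 tbsp = 2.375 cup) × 19/8 × 245 g/cup ≈ 1382 g
sour cream: 2 tbsp × 19/8 ÷ 16 tbsp/cup × 230 g/cup ≈ 68 g
applesauce: 5 fl oz × 19/8 × 30 mL/fl oz ≈ 356 mL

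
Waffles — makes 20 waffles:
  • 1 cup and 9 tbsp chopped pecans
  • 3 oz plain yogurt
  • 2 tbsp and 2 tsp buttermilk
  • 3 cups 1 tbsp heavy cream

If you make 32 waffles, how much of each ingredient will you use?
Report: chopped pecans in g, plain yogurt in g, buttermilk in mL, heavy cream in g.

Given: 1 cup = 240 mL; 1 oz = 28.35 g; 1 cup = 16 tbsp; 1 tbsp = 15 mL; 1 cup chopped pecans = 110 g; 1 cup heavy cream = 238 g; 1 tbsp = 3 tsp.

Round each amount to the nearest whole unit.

Scaling factor: 32/20 = 8/5 = 1.6.
chopped pecans: (1 cup + 9 tbsp = 1.5625 cup) × 8/5 × 110 g/cup = 275 g
plain yogurt: 3 oz × 8/5 × 28.35 g/oz ≈ 136 g
buttermilk: (2 tbsp + 2 tsp = 8/3 tbsp) × 8/5 × 15 mL/tbsp = 64 mL
heavy cream: (3 cup + 1 tbsp = 3.0625 cup) × 8/5 × 238 g/cup ≈ 1166 g

chopped pecans: 275 g; plain yogurt: 136 g; buttermilk: 64 mL; heavy cream: 1166 g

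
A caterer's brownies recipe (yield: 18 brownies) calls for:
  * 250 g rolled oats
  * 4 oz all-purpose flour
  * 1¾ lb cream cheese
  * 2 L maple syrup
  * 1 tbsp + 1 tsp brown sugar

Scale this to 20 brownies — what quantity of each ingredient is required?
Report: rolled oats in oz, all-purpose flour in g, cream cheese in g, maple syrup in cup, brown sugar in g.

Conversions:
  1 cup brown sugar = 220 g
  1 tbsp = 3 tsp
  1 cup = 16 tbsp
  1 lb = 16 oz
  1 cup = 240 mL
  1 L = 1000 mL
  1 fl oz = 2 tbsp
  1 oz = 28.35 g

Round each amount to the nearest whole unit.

rolled oats: 10 oz; all-purpose flour: 126 g; cream cheese: 882 g; maple syrup: 9 cup; brown sugar: 20 g

Scaling factor: 20/18 = 10/9.
rolled oats: 250 g × 10/9 ÷ 28.35 g/oz ≈ 10 oz
all-purpose flour: 4 oz × 10/9 × 28.35 g/oz = 126 g
cream cheese: 1.75 lb × 10/9 × 16 oz/lb × 28.35 g/oz = 882 g
maple syrup: 2 L × 10/9 × 1000 mL/L ÷ 240 mL/cup ≈ 9 cup
brown sugar: (1 tbsp + 1 tsp = 4/3 tbsp) × 10/9 ÷ 16 tbsp/cup × 220 g/cup ≈ 20 g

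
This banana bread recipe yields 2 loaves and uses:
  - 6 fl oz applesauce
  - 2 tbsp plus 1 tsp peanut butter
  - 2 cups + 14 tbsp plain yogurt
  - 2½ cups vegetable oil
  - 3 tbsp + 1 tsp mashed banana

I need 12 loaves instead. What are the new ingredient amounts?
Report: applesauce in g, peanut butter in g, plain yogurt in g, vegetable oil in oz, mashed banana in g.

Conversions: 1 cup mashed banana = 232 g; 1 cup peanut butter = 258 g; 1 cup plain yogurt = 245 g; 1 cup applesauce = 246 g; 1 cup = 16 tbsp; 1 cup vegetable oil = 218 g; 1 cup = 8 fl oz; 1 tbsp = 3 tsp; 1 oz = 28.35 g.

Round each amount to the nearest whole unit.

Scaling factor: 12/2 = 6.
applesauce: 6 fl oz × 6 ÷ 8 fl oz/cup × 246 g/cup = 1107 g
peanut butter: (2 tbsp + 1 tsp = 7/3 tbsp) × 6 ÷ 16 tbsp/cup × 258 g/cup ≈ 226 g
plain yogurt: (2 cup + 14 tbsp = 2.875 cup) × 6 × 245 g/cup ≈ 4226 g
vegetable oil: 2.5 cup × 6 × 218 g/cup ÷ 28.35 g/oz ≈ 115 oz
mashed banana: (3 tbsp + 1 tsp = 10/3 tbsp) × 6 ÷ 16 tbsp/cup × 232 g/cup = 290 g

applesauce: 1107 g; peanut butter: 226 g; plain yogurt: 4226 g; vegetable oil: 115 oz; mashed banana: 290 g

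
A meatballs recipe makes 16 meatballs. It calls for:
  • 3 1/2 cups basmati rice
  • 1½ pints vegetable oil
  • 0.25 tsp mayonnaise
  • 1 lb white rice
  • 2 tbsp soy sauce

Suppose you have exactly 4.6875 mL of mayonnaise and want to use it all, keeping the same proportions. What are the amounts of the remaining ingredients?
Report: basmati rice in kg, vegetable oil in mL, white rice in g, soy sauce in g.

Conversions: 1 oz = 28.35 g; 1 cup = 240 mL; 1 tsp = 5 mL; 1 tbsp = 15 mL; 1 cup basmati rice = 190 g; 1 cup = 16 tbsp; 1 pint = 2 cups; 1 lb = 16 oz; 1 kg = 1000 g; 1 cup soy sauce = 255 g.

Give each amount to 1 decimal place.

basmati rice: 2.5 kg; vegetable oil: 2700.0 mL; white rice: 1701.0 g; soy sauce: 119.5 g

The original recipe has 1.25 mL of mayonnaise, so the scaling factor is 4.6875 ÷ 1.25 = 15/4 = 3.75.
basmati rice: 3.5 cup × 15/4 × 190 g/cup ÷ 1000 g/kg ≈ 2.5 kg
vegetable oil: 1.5 pint × 15/4 × 2 cup/pint × 240 mL/cup = 2700.0 mL
white rice: 1 lb × 15/4 × 16 oz/lb × 28.35 g/oz = 1701.0 g
soy sauce: 2 tbsp × 15/4 ÷ 16 tbsp/cup × 255 g/cup ≈ 119.5 g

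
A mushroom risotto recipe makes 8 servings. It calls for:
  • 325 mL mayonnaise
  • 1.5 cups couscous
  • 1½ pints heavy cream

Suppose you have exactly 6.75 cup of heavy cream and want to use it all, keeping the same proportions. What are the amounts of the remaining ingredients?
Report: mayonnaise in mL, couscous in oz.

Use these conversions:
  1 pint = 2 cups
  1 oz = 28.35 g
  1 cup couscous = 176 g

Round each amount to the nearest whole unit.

The original recipe has 3 cup of heavy cream, so the scaling factor is 6.75 ÷ 3 = 9/4 = 2.25.
mayonnaise: 325 mL × 9/4 ≈ 731 mL
couscous: 1.5 cup × 9/4 × 176 g/cup ÷ 28.35 g/oz ≈ 21 oz

mayonnaise: 731 mL; couscous: 21 oz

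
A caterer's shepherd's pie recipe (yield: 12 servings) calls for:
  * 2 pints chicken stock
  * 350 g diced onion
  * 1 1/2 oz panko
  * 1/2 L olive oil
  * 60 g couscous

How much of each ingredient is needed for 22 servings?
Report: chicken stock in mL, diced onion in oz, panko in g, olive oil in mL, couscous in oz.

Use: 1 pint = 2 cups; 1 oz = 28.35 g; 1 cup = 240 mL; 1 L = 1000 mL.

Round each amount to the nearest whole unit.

chicken stock: 1760 mL; diced onion: 23 oz; panko: 78 g; olive oil: 917 mL; couscous: 4 oz

Scaling factor: 22/12 = 11/6.
chicken stock: 2 pint × 11/6 × 2 cup/pint × 240 mL/cup = 1760 mL
diced onion: 350 g × 11/6 ÷ 28.35 g/oz ≈ 23 oz
panko: 1.5 oz × 11/6 × 28.35 g/oz ≈ 78 g
olive oil: 0.5 L × 11/6 × 1000 mL/L ≈ 917 mL
couscous: 60 g × 11/6 ÷ 28.35 g/oz ≈ 4 oz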